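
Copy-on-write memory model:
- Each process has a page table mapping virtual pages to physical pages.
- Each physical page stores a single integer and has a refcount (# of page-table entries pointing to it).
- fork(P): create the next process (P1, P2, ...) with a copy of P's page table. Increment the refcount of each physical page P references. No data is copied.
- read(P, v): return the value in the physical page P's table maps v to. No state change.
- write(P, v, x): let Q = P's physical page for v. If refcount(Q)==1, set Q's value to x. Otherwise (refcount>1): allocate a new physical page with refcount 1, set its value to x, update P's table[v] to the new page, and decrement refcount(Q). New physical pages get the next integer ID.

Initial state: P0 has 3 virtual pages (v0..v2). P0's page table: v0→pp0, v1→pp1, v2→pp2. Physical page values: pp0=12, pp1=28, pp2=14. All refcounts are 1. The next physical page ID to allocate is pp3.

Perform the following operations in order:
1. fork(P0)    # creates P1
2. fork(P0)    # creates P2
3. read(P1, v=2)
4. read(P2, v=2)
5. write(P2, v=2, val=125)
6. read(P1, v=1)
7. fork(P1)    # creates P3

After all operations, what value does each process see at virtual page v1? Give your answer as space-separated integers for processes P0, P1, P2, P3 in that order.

Answer: 28 28 28 28

Derivation:
Op 1: fork(P0) -> P1. 3 ppages; refcounts: pp0:2 pp1:2 pp2:2
Op 2: fork(P0) -> P2. 3 ppages; refcounts: pp0:3 pp1:3 pp2:3
Op 3: read(P1, v2) -> 14. No state change.
Op 4: read(P2, v2) -> 14. No state change.
Op 5: write(P2, v2, 125). refcount(pp2)=3>1 -> COPY to pp3. 4 ppages; refcounts: pp0:3 pp1:3 pp2:2 pp3:1
Op 6: read(P1, v1) -> 28. No state change.
Op 7: fork(P1) -> P3. 4 ppages; refcounts: pp0:4 pp1:4 pp2:3 pp3:1
P0: v1 -> pp1 = 28
P1: v1 -> pp1 = 28
P2: v1 -> pp1 = 28
P3: v1 -> pp1 = 28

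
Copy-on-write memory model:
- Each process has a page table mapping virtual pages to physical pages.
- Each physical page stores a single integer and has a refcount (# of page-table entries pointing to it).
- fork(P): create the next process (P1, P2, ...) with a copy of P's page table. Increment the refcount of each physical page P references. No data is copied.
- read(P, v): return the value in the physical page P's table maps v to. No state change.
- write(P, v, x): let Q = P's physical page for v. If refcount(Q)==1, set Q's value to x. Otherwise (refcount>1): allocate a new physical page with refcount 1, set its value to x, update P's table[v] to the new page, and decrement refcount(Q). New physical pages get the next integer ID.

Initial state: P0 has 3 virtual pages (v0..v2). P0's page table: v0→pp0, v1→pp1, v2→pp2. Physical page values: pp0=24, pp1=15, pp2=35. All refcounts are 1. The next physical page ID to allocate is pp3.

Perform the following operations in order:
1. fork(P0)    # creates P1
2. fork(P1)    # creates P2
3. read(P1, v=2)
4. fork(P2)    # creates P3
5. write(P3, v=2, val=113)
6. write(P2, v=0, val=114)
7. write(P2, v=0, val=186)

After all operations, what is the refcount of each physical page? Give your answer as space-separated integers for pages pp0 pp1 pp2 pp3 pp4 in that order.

Op 1: fork(P0) -> P1. 3 ppages; refcounts: pp0:2 pp1:2 pp2:2
Op 2: fork(P1) -> P2. 3 ppages; refcounts: pp0:3 pp1:3 pp2:3
Op 3: read(P1, v2) -> 35. No state change.
Op 4: fork(P2) -> P3. 3 ppages; refcounts: pp0:4 pp1:4 pp2:4
Op 5: write(P3, v2, 113). refcount(pp2)=4>1 -> COPY to pp3. 4 ppages; refcounts: pp0:4 pp1:4 pp2:3 pp3:1
Op 6: write(P2, v0, 114). refcount(pp0)=4>1 -> COPY to pp4. 5 ppages; refcounts: pp0:3 pp1:4 pp2:3 pp3:1 pp4:1
Op 7: write(P2, v0, 186). refcount(pp4)=1 -> write in place. 5 ppages; refcounts: pp0:3 pp1:4 pp2:3 pp3:1 pp4:1

Answer: 3 4 3 1 1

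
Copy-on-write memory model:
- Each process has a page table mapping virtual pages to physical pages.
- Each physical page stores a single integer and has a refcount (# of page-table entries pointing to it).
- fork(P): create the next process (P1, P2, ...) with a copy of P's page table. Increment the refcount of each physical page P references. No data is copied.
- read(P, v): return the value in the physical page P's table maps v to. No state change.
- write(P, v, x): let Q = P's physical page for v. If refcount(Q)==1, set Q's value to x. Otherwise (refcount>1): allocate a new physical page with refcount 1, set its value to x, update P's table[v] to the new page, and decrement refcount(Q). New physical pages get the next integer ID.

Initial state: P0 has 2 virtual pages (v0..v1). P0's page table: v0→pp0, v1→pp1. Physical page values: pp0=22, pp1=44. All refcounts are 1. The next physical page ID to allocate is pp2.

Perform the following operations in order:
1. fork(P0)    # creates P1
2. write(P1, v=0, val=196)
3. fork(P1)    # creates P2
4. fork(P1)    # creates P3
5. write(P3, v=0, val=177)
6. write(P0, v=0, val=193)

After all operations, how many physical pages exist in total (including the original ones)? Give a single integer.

Op 1: fork(P0) -> P1. 2 ppages; refcounts: pp0:2 pp1:2
Op 2: write(P1, v0, 196). refcount(pp0)=2>1 -> COPY to pp2. 3 ppages; refcounts: pp0:1 pp1:2 pp2:1
Op 3: fork(P1) -> P2. 3 ppages; refcounts: pp0:1 pp1:3 pp2:2
Op 4: fork(P1) -> P3. 3 ppages; refcounts: pp0:1 pp1:4 pp2:3
Op 5: write(P3, v0, 177). refcount(pp2)=3>1 -> COPY to pp3. 4 ppages; refcounts: pp0:1 pp1:4 pp2:2 pp3:1
Op 6: write(P0, v0, 193). refcount(pp0)=1 -> write in place. 4 ppages; refcounts: pp0:1 pp1:4 pp2:2 pp3:1

Answer: 4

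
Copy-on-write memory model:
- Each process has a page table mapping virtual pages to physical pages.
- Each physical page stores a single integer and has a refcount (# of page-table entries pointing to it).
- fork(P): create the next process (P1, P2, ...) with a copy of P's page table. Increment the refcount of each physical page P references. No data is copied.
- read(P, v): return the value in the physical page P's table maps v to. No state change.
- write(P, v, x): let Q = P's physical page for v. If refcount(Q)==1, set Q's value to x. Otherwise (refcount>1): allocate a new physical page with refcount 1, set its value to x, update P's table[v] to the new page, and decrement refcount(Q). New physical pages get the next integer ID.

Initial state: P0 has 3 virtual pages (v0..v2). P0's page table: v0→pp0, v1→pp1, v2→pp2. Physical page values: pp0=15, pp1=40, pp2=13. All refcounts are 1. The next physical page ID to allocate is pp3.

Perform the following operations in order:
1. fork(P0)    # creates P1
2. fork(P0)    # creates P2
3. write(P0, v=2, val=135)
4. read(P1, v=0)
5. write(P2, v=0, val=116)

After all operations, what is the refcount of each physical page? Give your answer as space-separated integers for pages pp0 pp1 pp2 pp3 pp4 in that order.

Op 1: fork(P0) -> P1. 3 ppages; refcounts: pp0:2 pp1:2 pp2:2
Op 2: fork(P0) -> P2. 3 ppages; refcounts: pp0:3 pp1:3 pp2:3
Op 3: write(P0, v2, 135). refcount(pp2)=3>1 -> COPY to pp3. 4 ppages; refcounts: pp0:3 pp1:3 pp2:2 pp3:1
Op 4: read(P1, v0) -> 15. No state change.
Op 5: write(P2, v0, 116). refcount(pp0)=3>1 -> COPY to pp4. 5 ppages; refcounts: pp0:2 pp1:3 pp2:2 pp3:1 pp4:1

Answer: 2 3 2 1 1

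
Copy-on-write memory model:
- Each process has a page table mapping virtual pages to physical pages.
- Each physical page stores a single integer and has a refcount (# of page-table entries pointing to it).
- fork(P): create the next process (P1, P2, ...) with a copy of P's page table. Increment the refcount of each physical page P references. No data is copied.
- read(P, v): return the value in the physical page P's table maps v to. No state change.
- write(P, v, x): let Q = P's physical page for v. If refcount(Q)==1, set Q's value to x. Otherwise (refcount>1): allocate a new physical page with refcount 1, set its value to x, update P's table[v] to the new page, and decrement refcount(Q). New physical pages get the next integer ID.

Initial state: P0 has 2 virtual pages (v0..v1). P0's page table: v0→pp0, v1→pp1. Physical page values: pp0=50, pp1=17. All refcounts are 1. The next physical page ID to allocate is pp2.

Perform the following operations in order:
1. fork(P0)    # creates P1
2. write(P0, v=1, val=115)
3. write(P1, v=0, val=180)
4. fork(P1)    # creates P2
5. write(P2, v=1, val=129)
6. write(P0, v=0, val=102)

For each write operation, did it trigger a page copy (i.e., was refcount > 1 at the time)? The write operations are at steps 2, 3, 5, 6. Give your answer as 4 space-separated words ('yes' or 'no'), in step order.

Op 1: fork(P0) -> P1. 2 ppages; refcounts: pp0:2 pp1:2
Op 2: write(P0, v1, 115). refcount(pp1)=2>1 -> COPY to pp2. 3 ppages; refcounts: pp0:2 pp1:1 pp2:1
Op 3: write(P1, v0, 180). refcount(pp0)=2>1 -> COPY to pp3. 4 ppages; refcounts: pp0:1 pp1:1 pp2:1 pp3:1
Op 4: fork(P1) -> P2. 4 ppages; refcounts: pp0:1 pp1:2 pp2:1 pp3:2
Op 5: write(P2, v1, 129). refcount(pp1)=2>1 -> COPY to pp4. 5 ppages; refcounts: pp0:1 pp1:1 pp2:1 pp3:2 pp4:1
Op 6: write(P0, v0, 102). refcount(pp0)=1 -> write in place. 5 ppages; refcounts: pp0:1 pp1:1 pp2:1 pp3:2 pp4:1

yes yes yes no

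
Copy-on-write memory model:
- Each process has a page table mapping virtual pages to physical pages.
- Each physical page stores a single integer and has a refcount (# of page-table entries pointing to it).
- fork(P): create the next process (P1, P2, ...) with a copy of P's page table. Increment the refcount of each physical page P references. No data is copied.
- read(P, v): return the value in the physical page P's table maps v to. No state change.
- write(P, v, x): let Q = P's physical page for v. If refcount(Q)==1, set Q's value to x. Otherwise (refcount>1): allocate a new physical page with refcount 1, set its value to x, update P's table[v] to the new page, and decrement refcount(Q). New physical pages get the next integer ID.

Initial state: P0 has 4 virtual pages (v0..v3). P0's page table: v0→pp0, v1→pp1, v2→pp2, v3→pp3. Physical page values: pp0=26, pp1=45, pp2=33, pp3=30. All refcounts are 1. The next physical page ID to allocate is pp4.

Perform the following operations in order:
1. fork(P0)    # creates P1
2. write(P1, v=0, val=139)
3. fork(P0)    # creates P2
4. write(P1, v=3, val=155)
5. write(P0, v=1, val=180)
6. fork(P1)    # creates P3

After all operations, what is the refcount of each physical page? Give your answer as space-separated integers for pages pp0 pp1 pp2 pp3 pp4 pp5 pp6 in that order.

Answer: 2 3 4 2 2 2 1

Derivation:
Op 1: fork(P0) -> P1. 4 ppages; refcounts: pp0:2 pp1:2 pp2:2 pp3:2
Op 2: write(P1, v0, 139). refcount(pp0)=2>1 -> COPY to pp4. 5 ppages; refcounts: pp0:1 pp1:2 pp2:2 pp3:2 pp4:1
Op 3: fork(P0) -> P2. 5 ppages; refcounts: pp0:2 pp1:3 pp2:3 pp3:3 pp4:1
Op 4: write(P1, v3, 155). refcount(pp3)=3>1 -> COPY to pp5. 6 ppages; refcounts: pp0:2 pp1:3 pp2:3 pp3:2 pp4:1 pp5:1
Op 5: write(P0, v1, 180). refcount(pp1)=3>1 -> COPY to pp6. 7 ppages; refcounts: pp0:2 pp1:2 pp2:3 pp3:2 pp4:1 pp5:1 pp6:1
Op 6: fork(P1) -> P3. 7 ppages; refcounts: pp0:2 pp1:3 pp2:4 pp3:2 pp4:2 pp5:2 pp6:1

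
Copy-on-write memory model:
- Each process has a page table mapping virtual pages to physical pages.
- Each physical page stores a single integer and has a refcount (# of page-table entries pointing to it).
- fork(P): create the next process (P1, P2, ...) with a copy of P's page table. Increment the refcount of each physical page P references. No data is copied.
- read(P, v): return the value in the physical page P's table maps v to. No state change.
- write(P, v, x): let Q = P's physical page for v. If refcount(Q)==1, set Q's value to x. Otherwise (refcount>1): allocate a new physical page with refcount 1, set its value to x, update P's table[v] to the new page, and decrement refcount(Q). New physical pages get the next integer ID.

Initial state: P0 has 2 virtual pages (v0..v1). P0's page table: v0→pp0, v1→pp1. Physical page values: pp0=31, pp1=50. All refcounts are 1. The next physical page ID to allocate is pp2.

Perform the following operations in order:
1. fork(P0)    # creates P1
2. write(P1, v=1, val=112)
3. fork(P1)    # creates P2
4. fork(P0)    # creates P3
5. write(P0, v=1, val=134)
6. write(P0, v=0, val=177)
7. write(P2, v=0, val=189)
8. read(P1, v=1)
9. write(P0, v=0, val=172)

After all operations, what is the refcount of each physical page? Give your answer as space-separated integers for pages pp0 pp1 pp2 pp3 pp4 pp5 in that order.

Op 1: fork(P0) -> P1. 2 ppages; refcounts: pp0:2 pp1:2
Op 2: write(P1, v1, 112). refcount(pp1)=2>1 -> COPY to pp2. 3 ppages; refcounts: pp0:2 pp1:1 pp2:1
Op 3: fork(P1) -> P2. 3 ppages; refcounts: pp0:3 pp1:1 pp2:2
Op 4: fork(P0) -> P3. 3 ppages; refcounts: pp0:4 pp1:2 pp2:2
Op 5: write(P0, v1, 134). refcount(pp1)=2>1 -> COPY to pp3. 4 ppages; refcounts: pp0:4 pp1:1 pp2:2 pp3:1
Op 6: write(P0, v0, 177). refcount(pp0)=4>1 -> COPY to pp4. 5 ppages; refcounts: pp0:3 pp1:1 pp2:2 pp3:1 pp4:1
Op 7: write(P2, v0, 189). refcount(pp0)=3>1 -> COPY to pp5. 6 ppages; refcounts: pp0:2 pp1:1 pp2:2 pp3:1 pp4:1 pp5:1
Op 8: read(P1, v1) -> 112. No state change.
Op 9: write(P0, v0, 172). refcount(pp4)=1 -> write in place. 6 ppages; refcounts: pp0:2 pp1:1 pp2:2 pp3:1 pp4:1 pp5:1

Answer: 2 1 2 1 1 1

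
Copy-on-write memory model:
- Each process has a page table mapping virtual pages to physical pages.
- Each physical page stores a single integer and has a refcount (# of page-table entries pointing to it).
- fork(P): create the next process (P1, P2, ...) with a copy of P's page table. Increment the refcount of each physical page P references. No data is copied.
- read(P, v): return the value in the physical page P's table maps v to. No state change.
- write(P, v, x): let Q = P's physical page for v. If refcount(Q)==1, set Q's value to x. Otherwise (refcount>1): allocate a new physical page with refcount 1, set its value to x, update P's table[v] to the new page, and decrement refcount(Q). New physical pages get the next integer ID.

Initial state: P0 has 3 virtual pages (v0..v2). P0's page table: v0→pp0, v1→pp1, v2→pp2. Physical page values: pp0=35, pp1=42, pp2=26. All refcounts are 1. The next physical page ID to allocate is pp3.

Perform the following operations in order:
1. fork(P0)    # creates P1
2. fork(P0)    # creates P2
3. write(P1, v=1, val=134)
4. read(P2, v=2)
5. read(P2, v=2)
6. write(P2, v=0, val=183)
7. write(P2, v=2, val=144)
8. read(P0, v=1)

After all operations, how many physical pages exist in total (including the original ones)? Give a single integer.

Answer: 6

Derivation:
Op 1: fork(P0) -> P1. 3 ppages; refcounts: pp0:2 pp1:2 pp2:2
Op 2: fork(P0) -> P2. 3 ppages; refcounts: pp0:3 pp1:3 pp2:3
Op 3: write(P1, v1, 134). refcount(pp1)=3>1 -> COPY to pp3. 4 ppages; refcounts: pp0:3 pp1:2 pp2:3 pp3:1
Op 4: read(P2, v2) -> 26. No state change.
Op 5: read(P2, v2) -> 26. No state change.
Op 6: write(P2, v0, 183). refcount(pp0)=3>1 -> COPY to pp4. 5 ppages; refcounts: pp0:2 pp1:2 pp2:3 pp3:1 pp4:1
Op 7: write(P2, v2, 144). refcount(pp2)=3>1 -> COPY to pp5. 6 ppages; refcounts: pp0:2 pp1:2 pp2:2 pp3:1 pp4:1 pp5:1
Op 8: read(P0, v1) -> 42. No state change.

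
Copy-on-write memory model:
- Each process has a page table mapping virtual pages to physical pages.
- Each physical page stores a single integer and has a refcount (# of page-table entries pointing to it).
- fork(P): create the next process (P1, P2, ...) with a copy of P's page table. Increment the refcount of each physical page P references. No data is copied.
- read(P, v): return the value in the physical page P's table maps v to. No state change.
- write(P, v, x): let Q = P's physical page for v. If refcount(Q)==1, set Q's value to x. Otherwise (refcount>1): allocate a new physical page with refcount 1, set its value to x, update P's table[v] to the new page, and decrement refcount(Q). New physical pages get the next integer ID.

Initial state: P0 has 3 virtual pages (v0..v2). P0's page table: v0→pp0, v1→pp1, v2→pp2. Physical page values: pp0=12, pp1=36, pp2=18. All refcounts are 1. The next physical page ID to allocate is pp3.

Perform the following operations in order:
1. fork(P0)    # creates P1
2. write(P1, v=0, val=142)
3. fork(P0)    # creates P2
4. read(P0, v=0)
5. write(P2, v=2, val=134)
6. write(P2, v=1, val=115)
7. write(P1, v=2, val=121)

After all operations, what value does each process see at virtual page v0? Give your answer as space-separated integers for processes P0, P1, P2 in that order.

Op 1: fork(P0) -> P1. 3 ppages; refcounts: pp0:2 pp1:2 pp2:2
Op 2: write(P1, v0, 142). refcount(pp0)=2>1 -> COPY to pp3. 4 ppages; refcounts: pp0:1 pp1:2 pp2:2 pp3:1
Op 3: fork(P0) -> P2. 4 ppages; refcounts: pp0:2 pp1:3 pp2:3 pp3:1
Op 4: read(P0, v0) -> 12. No state change.
Op 5: write(P2, v2, 134). refcount(pp2)=3>1 -> COPY to pp4. 5 ppages; refcounts: pp0:2 pp1:3 pp2:2 pp3:1 pp4:1
Op 6: write(P2, v1, 115). refcount(pp1)=3>1 -> COPY to pp5. 6 ppages; refcounts: pp0:2 pp1:2 pp2:2 pp3:1 pp4:1 pp5:1
Op 7: write(P1, v2, 121). refcount(pp2)=2>1 -> COPY to pp6. 7 ppages; refcounts: pp0:2 pp1:2 pp2:1 pp3:1 pp4:1 pp5:1 pp6:1
P0: v0 -> pp0 = 12
P1: v0 -> pp3 = 142
P2: v0 -> pp0 = 12

Answer: 12 142 12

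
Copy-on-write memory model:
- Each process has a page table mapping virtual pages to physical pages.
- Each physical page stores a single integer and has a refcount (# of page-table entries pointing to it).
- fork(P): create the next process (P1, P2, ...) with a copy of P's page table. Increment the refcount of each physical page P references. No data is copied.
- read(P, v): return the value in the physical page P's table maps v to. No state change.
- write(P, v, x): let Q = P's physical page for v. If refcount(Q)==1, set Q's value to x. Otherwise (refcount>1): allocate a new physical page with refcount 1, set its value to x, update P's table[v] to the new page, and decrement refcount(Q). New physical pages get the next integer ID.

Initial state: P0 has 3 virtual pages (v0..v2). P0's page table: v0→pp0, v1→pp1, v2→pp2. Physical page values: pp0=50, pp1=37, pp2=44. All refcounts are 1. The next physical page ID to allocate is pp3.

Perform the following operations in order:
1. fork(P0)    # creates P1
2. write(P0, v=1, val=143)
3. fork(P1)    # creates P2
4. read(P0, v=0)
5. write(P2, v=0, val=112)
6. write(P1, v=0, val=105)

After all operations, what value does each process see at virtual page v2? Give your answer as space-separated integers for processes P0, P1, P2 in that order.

Op 1: fork(P0) -> P1. 3 ppages; refcounts: pp0:2 pp1:2 pp2:2
Op 2: write(P0, v1, 143). refcount(pp1)=2>1 -> COPY to pp3. 4 ppages; refcounts: pp0:2 pp1:1 pp2:2 pp3:1
Op 3: fork(P1) -> P2. 4 ppages; refcounts: pp0:3 pp1:2 pp2:3 pp3:1
Op 4: read(P0, v0) -> 50. No state change.
Op 5: write(P2, v0, 112). refcount(pp0)=3>1 -> COPY to pp4. 5 ppages; refcounts: pp0:2 pp1:2 pp2:3 pp3:1 pp4:1
Op 6: write(P1, v0, 105). refcount(pp0)=2>1 -> COPY to pp5. 6 ppages; refcounts: pp0:1 pp1:2 pp2:3 pp3:1 pp4:1 pp5:1
P0: v2 -> pp2 = 44
P1: v2 -> pp2 = 44
P2: v2 -> pp2 = 44

Answer: 44 44 44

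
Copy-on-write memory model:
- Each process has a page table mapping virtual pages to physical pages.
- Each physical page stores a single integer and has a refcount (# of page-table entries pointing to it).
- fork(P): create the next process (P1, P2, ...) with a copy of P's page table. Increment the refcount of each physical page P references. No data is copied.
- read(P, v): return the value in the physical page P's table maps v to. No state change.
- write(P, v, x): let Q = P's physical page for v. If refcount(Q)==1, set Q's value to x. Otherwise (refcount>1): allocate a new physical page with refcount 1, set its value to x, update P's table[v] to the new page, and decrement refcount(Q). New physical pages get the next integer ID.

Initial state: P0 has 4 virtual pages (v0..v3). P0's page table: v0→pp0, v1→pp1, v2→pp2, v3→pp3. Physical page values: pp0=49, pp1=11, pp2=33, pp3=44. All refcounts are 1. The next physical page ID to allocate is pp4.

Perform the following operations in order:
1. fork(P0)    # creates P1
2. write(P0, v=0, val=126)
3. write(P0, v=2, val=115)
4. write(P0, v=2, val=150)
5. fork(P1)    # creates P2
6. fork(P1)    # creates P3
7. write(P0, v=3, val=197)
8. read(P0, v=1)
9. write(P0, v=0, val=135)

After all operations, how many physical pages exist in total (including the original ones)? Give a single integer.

Answer: 7

Derivation:
Op 1: fork(P0) -> P1. 4 ppages; refcounts: pp0:2 pp1:2 pp2:2 pp3:2
Op 2: write(P0, v0, 126). refcount(pp0)=2>1 -> COPY to pp4. 5 ppages; refcounts: pp0:1 pp1:2 pp2:2 pp3:2 pp4:1
Op 3: write(P0, v2, 115). refcount(pp2)=2>1 -> COPY to pp5. 6 ppages; refcounts: pp0:1 pp1:2 pp2:1 pp3:2 pp4:1 pp5:1
Op 4: write(P0, v2, 150). refcount(pp5)=1 -> write in place. 6 ppages; refcounts: pp0:1 pp1:2 pp2:1 pp3:2 pp4:1 pp5:1
Op 5: fork(P1) -> P2. 6 ppages; refcounts: pp0:2 pp1:3 pp2:2 pp3:3 pp4:1 pp5:1
Op 6: fork(P1) -> P3. 6 ppages; refcounts: pp0:3 pp1:4 pp2:3 pp3:4 pp4:1 pp5:1
Op 7: write(P0, v3, 197). refcount(pp3)=4>1 -> COPY to pp6. 7 ppages; refcounts: pp0:3 pp1:4 pp2:3 pp3:3 pp4:1 pp5:1 pp6:1
Op 8: read(P0, v1) -> 11. No state change.
Op 9: write(P0, v0, 135). refcount(pp4)=1 -> write in place. 7 ppages; refcounts: pp0:3 pp1:4 pp2:3 pp3:3 pp4:1 pp5:1 pp6:1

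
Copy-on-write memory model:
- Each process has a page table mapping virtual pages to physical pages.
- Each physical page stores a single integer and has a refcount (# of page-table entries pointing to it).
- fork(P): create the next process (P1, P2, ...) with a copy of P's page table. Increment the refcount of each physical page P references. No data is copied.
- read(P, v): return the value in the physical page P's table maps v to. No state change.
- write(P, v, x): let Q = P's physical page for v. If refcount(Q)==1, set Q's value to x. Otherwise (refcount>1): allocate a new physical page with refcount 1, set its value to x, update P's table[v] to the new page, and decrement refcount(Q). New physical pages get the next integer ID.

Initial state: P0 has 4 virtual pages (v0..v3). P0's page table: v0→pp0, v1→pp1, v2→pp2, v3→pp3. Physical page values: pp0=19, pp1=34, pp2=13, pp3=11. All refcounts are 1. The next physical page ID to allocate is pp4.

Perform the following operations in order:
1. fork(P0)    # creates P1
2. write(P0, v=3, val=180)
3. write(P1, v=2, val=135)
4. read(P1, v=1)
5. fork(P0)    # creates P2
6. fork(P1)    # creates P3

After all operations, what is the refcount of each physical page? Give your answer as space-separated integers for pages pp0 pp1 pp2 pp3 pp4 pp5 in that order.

Answer: 4 4 2 2 2 2

Derivation:
Op 1: fork(P0) -> P1. 4 ppages; refcounts: pp0:2 pp1:2 pp2:2 pp3:2
Op 2: write(P0, v3, 180). refcount(pp3)=2>1 -> COPY to pp4. 5 ppages; refcounts: pp0:2 pp1:2 pp2:2 pp3:1 pp4:1
Op 3: write(P1, v2, 135). refcount(pp2)=2>1 -> COPY to pp5. 6 ppages; refcounts: pp0:2 pp1:2 pp2:1 pp3:1 pp4:1 pp5:1
Op 4: read(P1, v1) -> 34. No state change.
Op 5: fork(P0) -> P2. 6 ppages; refcounts: pp0:3 pp1:3 pp2:2 pp3:1 pp4:2 pp5:1
Op 6: fork(P1) -> P3. 6 ppages; refcounts: pp0:4 pp1:4 pp2:2 pp3:2 pp4:2 pp5:2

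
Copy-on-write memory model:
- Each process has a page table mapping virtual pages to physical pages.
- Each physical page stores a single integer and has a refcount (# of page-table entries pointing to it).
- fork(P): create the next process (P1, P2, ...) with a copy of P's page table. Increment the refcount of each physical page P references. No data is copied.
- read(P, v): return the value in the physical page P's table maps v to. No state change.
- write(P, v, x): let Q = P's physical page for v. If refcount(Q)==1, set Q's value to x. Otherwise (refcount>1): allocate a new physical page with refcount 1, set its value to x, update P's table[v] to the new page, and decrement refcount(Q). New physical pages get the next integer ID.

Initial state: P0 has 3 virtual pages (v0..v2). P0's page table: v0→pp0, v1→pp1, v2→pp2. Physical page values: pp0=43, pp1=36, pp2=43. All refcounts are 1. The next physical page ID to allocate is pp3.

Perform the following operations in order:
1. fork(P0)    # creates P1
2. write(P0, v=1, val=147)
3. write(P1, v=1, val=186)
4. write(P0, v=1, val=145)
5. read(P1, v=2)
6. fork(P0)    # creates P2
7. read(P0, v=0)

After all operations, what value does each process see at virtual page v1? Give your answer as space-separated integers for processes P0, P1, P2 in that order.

Answer: 145 186 145

Derivation:
Op 1: fork(P0) -> P1. 3 ppages; refcounts: pp0:2 pp1:2 pp2:2
Op 2: write(P0, v1, 147). refcount(pp1)=2>1 -> COPY to pp3. 4 ppages; refcounts: pp0:2 pp1:1 pp2:2 pp3:1
Op 3: write(P1, v1, 186). refcount(pp1)=1 -> write in place. 4 ppages; refcounts: pp0:2 pp1:1 pp2:2 pp3:1
Op 4: write(P0, v1, 145). refcount(pp3)=1 -> write in place. 4 ppages; refcounts: pp0:2 pp1:1 pp2:2 pp3:1
Op 5: read(P1, v2) -> 43. No state change.
Op 6: fork(P0) -> P2. 4 ppages; refcounts: pp0:3 pp1:1 pp2:3 pp3:2
Op 7: read(P0, v0) -> 43. No state change.
P0: v1 -> pp3 = 145
P1: v1 -> pp1 = 186
P2: v1 -> pp3 = 145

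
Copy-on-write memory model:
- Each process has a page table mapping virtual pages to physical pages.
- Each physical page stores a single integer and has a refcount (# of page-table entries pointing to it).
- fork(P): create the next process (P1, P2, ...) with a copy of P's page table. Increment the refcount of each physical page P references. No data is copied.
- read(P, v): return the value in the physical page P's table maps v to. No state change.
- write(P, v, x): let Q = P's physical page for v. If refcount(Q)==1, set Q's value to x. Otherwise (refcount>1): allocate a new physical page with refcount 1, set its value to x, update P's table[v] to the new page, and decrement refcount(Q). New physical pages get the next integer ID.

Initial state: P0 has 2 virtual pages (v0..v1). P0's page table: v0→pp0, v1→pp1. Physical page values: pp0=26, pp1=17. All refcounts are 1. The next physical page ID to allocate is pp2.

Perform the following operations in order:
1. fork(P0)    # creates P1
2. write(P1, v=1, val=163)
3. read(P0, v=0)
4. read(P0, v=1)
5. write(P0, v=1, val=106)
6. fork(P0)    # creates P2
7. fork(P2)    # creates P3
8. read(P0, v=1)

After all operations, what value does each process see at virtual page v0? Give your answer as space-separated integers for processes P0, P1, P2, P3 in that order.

Answer: 26 26 26 26

Derivation:
Op 1: fork(P0) -> P1. 2 ppages; refcounts: pp0:2 pp1:2
Op 2: write(P1, v1, 163). refcount(pp1)=2>1 -> COPY to pp2. 3 ppages; refcounts: pp0:2 pp1:1 pp2:1
Op 3: read(P0, v0) -> 26. No state change.
Op 4: read(P0, v1) -> 17. No state change.
Op 5: write(P0, v1, 106). refcount(pp1)=1 -> write in place. 3 ppages; refcounts: pp0:2 pp1:1 pp2:1
Op 6: fork(P0) -> P2. 3 ppages; refcounts: pp0:3 pp1:2 pp2:1
Op 7: fork(P2) -> P3. 3 ppages; refcounts: pp0:4 pp1:3 pp2:1
Op 8: read(P0, v1) -> 106. No state change.
P0: v0 -> pp0 = 26
P1: v0 -> pp0 = 26
P2: v0 -> pp0 = 26
P3: v0 -> pp0 = 26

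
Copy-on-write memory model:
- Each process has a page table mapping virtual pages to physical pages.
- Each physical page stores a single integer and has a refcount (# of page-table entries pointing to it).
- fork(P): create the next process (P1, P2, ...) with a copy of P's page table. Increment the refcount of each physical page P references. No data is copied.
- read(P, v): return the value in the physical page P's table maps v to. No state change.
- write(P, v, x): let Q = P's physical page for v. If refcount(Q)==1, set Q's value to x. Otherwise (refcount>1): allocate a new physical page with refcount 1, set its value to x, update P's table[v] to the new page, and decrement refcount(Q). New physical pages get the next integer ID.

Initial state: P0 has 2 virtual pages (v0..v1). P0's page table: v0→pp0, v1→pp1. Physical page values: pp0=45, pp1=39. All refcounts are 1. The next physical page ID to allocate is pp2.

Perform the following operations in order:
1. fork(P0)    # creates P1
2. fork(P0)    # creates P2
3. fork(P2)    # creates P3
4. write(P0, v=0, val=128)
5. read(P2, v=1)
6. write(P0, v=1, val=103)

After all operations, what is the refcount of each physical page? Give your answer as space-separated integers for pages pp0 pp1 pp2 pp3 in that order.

Answer: 3 3 1 1

Derivation:
Op 1: fork(P0) -> P1. 2 ppages; refcounts: pp0:2 pp1:2
Op 2: fork(P0) -> P2. 2 ppages; refcounts: pp0:3 pp1:3
Op 3: fork(P2) -> P3. 2 ppages; refcounts: pp0:4 pp1:4
Op 4: write(P0, v0, 128). refcount(pp0)=4>1 -> COPY to pp2. 3 ppages; refcounts: pp0:3 pp1:4 pp2:1
Op 5: read(P2, v1) -> 39. No state change.
Op 6: write(P0, v1, 103). refcount(pp1)=4>1 -> COPY to pp3. 4 ppages; refcounts: pp0:3 pp1:3 pp2:1 pp3:1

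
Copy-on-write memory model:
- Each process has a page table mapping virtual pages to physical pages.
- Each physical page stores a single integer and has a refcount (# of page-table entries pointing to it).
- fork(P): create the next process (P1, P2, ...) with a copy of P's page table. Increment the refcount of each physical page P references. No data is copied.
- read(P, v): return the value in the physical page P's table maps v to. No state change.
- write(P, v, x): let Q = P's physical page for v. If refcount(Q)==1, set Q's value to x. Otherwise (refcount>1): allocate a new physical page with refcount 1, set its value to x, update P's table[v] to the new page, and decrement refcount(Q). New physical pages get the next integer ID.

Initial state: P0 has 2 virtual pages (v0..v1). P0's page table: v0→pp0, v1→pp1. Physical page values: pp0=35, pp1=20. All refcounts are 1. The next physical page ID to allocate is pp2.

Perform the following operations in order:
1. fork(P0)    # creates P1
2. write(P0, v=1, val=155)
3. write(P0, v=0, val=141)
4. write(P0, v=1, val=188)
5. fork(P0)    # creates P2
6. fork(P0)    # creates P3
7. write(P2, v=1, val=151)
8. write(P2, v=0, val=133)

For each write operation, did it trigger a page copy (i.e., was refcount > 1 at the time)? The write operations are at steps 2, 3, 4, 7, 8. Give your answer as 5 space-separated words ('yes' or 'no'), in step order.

Op 1: fork(P0) -> P1. 2 ppages; refcounts: pp0:2 pp1:2
Op 2: write(P0, v1, 155). refcount(pp1)=2>1 -> COPY to pp2. 3 ppages; refcounts: pp0:2 pp1:1 pp2:1
Op 3: write(P0, v0, 141). refcount(pp0)=2>1 -> COPY to pp3. 4 ppages; refcounts: pp0:1 pp1:1 pp2:1 pp3:1
Op 4: write(P0, v1, 188). refcount(pp2)=1 -> write in place. 4 ppages; refcounts: pp0:1 pp1:1 pp2:1 pp3:1
Op 5: fork(P0) -> P2. 4 ppages; refcounts: pp0:1 pp1:1 pp2:2 pp3:2
Op 6: fork(P0) -> P3. 4 ppages; refcounts: pp0:1 pp1:1 pp2:3 pp3:3
Op 7: write(P2, v1, 151). refcount(pp2)=3>1 -> COPY to pp4. 5 ppages; refcounts: pp0:1 pp1:1 pp2:2 pp3:3 pp4:1
Op 8: write(P2, v0, 133). refcount(pp3)=3>1 -> COPY to pp5. 6 ppages; refcounts: pp0:1 pp1:1 pp2:2 pp3:2 pp4:1 pp5:1

yes yes no yes yes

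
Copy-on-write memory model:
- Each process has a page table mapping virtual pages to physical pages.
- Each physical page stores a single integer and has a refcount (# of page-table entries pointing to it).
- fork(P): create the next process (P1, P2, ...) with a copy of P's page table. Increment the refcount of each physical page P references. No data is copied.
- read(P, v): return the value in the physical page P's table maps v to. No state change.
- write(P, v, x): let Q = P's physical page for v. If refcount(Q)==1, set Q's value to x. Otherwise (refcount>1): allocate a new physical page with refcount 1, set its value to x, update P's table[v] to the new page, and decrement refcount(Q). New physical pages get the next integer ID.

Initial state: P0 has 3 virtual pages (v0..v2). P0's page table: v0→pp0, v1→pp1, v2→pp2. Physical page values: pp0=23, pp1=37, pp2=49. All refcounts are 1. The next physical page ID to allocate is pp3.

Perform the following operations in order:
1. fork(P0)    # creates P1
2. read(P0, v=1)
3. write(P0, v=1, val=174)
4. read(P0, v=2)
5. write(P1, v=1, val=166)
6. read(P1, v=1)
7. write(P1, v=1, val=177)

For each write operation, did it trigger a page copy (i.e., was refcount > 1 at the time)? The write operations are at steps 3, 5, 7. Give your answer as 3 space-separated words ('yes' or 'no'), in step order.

Op 1: fork(P0) -> P1. 3 ppages; refcounts: pp0:2 pp1:2 pp2:2
Op 2: read(P0, v1) -> 37. No state change.
Op 3: write(P0, v1, 174). refcount(pp1)=2>1 -> COPY to pp3. 4 ppages; refcounts: pp0:2 pp1:1 pp2:2 pp3:1
Op 4: read(P0, v2) -> 49. No state change.
Op 5: write(P1, v1, 166). refcount(pp1)=1 -> write in place. 4 ppages; refcounts: pp0:2 pp1:1 pp2:2 pp3:1
Op 6: read(P1, v1) -> 166. No state change.
Op 7: write(P1, v1, 177). refcount(pp1)=1 -> write in place. 4 ppages; refcounts: pp0:2 pp1:1 pp2:2 pp3:1

yes no no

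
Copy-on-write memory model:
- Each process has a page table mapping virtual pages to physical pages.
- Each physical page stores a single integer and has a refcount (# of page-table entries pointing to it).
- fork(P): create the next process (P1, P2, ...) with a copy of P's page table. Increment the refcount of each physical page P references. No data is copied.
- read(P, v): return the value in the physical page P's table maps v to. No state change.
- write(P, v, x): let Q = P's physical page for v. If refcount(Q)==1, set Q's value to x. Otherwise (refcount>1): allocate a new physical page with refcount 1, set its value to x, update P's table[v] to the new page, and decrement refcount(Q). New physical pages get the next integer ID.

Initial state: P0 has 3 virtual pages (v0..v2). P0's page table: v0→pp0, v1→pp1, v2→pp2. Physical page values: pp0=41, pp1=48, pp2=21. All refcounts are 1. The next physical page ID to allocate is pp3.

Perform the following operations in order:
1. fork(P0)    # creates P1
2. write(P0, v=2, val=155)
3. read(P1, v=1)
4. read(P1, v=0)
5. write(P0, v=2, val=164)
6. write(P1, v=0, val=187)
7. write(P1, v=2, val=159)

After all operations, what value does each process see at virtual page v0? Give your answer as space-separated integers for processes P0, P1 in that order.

Answer: 41 187

Derivation:
Op 1: fork(P0) -> P1. 3 ppages; refcounts: pp0:2 pp1:2 pp2:2
Op 2: write(P0, v2, 155). refcount(pp2)=2>1 -> COPY to pp3. 4 ppages; refcounts: pp0:2 pp1:2 pp2:1 pp3:1
Op 3: read(P1, v1) -> 48. No state change.
Op 4: read(P1, v0) -> 41. No state change.
Op 5: write(P0, v2, 164). refcount(pp3)=1 -> write in place. 4 ppages; refcounts: pp0:2 pp1:2 pp2:1 pp3:1
Op 6: write(P1, v0, 187). refcount(pp0)=2>1 -> COPY to pp4. 5 ppages; refcounts: pp0:1 pp1:2 pp2:1 pp3:1 pp4:1
Op 7: write(P1, v2, 159). refcount(pp2)=1 -> write in place. 5 ppages; refcounts: pp0:1 pp1:2 pp2:1 pp3:1 pp4:1
P0: v0 -> pp0 = 41
P1: v0 -> pp4 = 187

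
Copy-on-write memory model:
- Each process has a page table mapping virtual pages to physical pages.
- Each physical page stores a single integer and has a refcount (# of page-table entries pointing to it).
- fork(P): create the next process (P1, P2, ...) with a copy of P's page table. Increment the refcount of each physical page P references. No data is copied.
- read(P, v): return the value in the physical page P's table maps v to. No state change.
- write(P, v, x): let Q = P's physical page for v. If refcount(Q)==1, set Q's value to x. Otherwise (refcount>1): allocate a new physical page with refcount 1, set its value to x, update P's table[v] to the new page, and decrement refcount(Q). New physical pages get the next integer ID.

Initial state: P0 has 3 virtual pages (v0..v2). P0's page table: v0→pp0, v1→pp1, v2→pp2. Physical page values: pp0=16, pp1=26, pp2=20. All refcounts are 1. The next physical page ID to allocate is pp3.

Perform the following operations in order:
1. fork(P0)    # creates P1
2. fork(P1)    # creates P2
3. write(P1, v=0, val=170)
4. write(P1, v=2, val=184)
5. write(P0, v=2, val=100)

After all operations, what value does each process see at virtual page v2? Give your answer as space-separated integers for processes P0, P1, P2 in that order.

Op 1: fork(P0) -> P1. 3 ppages; refcounts: pp0:2 pp1:2 pp2:2
Op 2: fork(P1) -> P2. 3 ppages; refcounts: pp0:3 pp1:3 pp2:3
Op 3: write(P1, v0, 170). refcount(pp0)=3>1 -> COPY to pp3. 4 ppages; refcounts: pp0:2 pp1:3 pp2:3 pp3:1
Op 4: write(P1, v2, 184). refcount(pp2)=3>1 -> COPY to pp4. 5 ppages; refcounts: pp0:2 pp1:3 pp2:2 pp3:1 pp4:1
Op 5: write(P0, v2, 100). refcount(pp2)=2>1 -> COPY to pp5. 6 ppages; refcounts: pp0:2 pp1:3 pp2:1 pp3:1 pp4:1 pp5:1
P0: v2 -> pp5 = 100
P1: v2 -> pp4 = 184
P2: v2 -> pp2 = 20

Answer: 100 184 20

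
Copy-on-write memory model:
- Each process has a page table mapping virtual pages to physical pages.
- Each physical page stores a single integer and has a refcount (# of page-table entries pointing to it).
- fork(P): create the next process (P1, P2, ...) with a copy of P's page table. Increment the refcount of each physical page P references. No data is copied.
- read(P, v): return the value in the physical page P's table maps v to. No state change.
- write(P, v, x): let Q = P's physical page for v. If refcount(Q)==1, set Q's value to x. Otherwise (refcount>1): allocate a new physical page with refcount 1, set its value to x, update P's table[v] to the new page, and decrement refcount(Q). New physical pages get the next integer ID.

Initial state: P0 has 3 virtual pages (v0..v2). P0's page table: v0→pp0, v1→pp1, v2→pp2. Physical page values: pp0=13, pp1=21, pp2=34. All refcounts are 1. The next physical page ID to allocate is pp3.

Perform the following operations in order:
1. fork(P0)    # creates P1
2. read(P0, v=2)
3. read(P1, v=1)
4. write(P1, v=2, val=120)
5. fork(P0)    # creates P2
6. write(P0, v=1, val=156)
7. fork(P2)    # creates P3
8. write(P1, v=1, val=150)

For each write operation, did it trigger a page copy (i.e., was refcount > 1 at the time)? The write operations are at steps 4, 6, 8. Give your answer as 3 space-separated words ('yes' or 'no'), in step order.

Op 1: fork(P0) -> P1. 3 ppages; refcounts: pp0:2 pp1:2 pp2:2
Op 2: read(P0, v2) -> 34. No state change.
Op 3: read(P1, v1) -> 21. No state change.
Op 4: write(P1, v2, 120). refcount(pp2)=2>1 -> COPY to pp3. 4 ppages; refcounts: pp0:2 pp1:2 pp2:1 pp3:1
Op 5: fork(P0) -> P2. 4 ppages; refcounts: pp0:3 pp1:3 pp2:2 pp3:1
Op 6: write(P0, v1, 156). refcount(pp1)=3>1 -> COPY to pp4. 5 ppages; refcounts: pp0:3 pp1:2 pp2:2 pp3:1 pp4:1
Op 7: fork(P2) -> P3. 5 ppages; refcounts: pp0:4 pp1:3 pp2:3 pp3:1 pp4:1
Op 8: write(P1, v1, 150). refcount(pp1)=3>1 -> COPY to pp5. 6 ppages; refcounts: pp0:4 pp1:2 pp2:3 pp3:1 pp4:1 pp5:1

yes yes yes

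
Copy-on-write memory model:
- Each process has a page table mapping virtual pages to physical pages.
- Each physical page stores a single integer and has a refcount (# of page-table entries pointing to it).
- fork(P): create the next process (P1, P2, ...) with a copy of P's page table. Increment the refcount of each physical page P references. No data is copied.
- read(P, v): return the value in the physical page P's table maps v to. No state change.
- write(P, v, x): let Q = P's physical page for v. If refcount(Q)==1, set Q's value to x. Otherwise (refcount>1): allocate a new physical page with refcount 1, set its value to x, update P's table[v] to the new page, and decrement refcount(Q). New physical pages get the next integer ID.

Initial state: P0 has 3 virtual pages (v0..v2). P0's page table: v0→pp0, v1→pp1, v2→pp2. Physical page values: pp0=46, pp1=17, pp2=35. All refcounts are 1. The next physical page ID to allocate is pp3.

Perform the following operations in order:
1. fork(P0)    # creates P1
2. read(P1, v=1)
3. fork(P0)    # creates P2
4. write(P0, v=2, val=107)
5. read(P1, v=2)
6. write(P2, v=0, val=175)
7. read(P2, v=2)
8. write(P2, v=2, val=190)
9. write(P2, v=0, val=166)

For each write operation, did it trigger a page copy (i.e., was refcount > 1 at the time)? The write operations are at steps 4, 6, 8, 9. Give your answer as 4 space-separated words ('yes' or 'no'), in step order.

Op 1: fork(P0) -> P1. 3 ppages; refcounts: pp0:2 pp1:2 pp2:2
Op 2: read(P1, v1) -> 17. No state change.
Op 3: fork(P0) -> P2. 3 ppages; refcounts: pp0:3 pp1:3 pp2:3
Op 4: write(P0, v2, 107). refcount(pp2)=3>1 -> COPY to pp3. 4 ppages; refcounts: pp0:3 pp1:3 pp2:2 pp3:1
Op 5: read(P1, v2) -> 35. No state change.
Op 6: write(P2, v0, 175). refcount(pp0)=3>1 -> COPY to pp4. 5 ppages; refcounts: pp0:2 pp1:3 pp2:2 pp3:1 pp4:1
Op 7: read(P2, v2) -> 35. No state change.
Op 8: write(P2, v2, 190). refcount(pp2)=2>1 -> COPY to pp5. 6 ppages; refcounts: pp0:2 pp1:3 pp2:1 pp3:1 pp4:1 pp5:1
Op 9: write(P2, v0, 166). refcount(pp4)=1 -> write in place. 6 ppages; refcounts: pp0:2 pp1:3 pp2:1 pp3:1 pp4:1 pp5:1

yes yes yes no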